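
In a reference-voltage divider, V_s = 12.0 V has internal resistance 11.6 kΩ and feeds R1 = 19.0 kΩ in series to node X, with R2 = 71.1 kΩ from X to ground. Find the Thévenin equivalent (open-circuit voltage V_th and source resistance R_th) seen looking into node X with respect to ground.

R1' = 11.6 + 19.0 = 30.60 kΩ (source resistance + R1).
Open-circuit (no load on X): V_th = V_s · R2/(R1' + R2) = 12.0 × 71.1/(30.60 + 71.1) = 8.389 V.
With V_s suppressed (replaced by a short), R_th = R1' ‖ R2 = (30.60 × 71.1)/(30.60 + 71.1) = 21.39 kΩ.

V_th ≈ 8.39 V, R_th ≈ 21.4 kΩ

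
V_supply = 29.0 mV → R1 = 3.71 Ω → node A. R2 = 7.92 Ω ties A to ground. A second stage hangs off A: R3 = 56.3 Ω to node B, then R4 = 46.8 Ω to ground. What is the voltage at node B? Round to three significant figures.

Node A sees R2 in parallel with the series input of stage 2, R3 + R4 = 103.1 Ω.
Effective lower resistance at A: R2 ‖ 103.1 = 7.355 Ω.
So V_A = 29.0 × 0.6647 = 19.28 mV.
Then the unloaded second divider: V_B = V_A × R4/(R3+R4) = 19.28 × 0.4539 = 8.750 mV.

V_B ≈ 8.75 mV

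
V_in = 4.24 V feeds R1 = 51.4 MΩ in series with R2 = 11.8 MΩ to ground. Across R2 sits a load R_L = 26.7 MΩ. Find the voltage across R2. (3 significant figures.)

The load sits in parallel with R2, giving an effective lower resistance R2' = R2·R_L/(R2+R_L) = 8.183 MΩ.
Now apply the divider: V_out = 4.24 × 0.1373 = 0.5823 V.

V_out ≈ 0.582 V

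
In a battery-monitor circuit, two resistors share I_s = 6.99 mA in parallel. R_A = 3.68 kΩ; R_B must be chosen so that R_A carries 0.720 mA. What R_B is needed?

R_B ≈ 0.423 kΩ

In a two-way split, I_A/I_s = R_B/(R_A + R_B).
With f = 0.1030, R_B = R_A · f/(1−f) = 3.68 × 0.1148 = 0.4226 kΩ.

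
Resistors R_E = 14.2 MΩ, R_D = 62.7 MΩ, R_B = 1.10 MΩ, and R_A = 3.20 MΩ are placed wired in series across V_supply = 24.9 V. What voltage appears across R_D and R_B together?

ΣR = 14.2 + 62.7 + 1.10 + 3.20 = 81.20 MΩ.
R_{R_D..R_B} = 62.7 + 1.10 = 63.80 MΩ.
By the voltage-divider rule, V = 24.9 × 63.80/81.20 = 19.56 V.

V ≈ 19.6 V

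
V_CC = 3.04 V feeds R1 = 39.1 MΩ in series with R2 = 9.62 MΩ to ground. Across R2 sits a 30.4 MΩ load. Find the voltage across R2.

First combine the lower leg with the load: R2 ‖ R_L = 7.308 MΩ.
Now apply the divider: V_out = 3.04 × 0.1575 = 0.4787 V.
(Unloaded it would be 0.600 V; the load pulls it down.)

V_out ≈ 0.479 V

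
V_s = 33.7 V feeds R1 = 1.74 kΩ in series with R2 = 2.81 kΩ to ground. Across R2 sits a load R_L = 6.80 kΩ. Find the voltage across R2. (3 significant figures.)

V_out ≈ 18.0 V

First combine the lower leg with the load: R2 ‖ R_L = 1.988 kΩ.
Voltage divider with the loaded lower leg: V_out = 33.7 × 1.988/(1.74 + 1.988) = 33.7 × 0.5333 = 17.97 V.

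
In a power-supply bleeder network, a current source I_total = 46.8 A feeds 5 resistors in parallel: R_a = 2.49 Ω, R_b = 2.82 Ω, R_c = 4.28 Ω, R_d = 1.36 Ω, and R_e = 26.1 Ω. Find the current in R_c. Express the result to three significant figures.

Total conductance ΣG = 1/2.49 + 1/2.82 + 1/4.28 + 1/1.36 + 1/26.1 = 1.763 (units of 1/Ω).
Current divider: I(R_c) = I_total · G_k/ΣG = 46.8 × (0.2336/1.763) = 46.8 × 0.1325 = 6.201 A.

I ≈ 6.20 A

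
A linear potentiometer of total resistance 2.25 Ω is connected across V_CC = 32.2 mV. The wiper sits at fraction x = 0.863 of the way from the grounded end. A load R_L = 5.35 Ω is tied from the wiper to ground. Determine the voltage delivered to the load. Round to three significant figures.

V_out ≈ 26.5 mV

Split the track: R_lower = x·R_p = 1.942 Ω, R_upper = (1−x)·R_p = 0.3083 Ω.
R_L loads the lower segment: effective lower R = 1.425 Ω.
V_out = 32.2 × 1.425/(0.3083 + 1.425) = 26.47 mV.
(Unloaded: V_out = x·V_CC = 27.8 mV.)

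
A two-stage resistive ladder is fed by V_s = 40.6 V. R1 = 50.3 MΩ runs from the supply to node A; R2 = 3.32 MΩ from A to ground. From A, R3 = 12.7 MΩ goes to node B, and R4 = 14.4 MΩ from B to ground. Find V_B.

V_B ≈ 1.20 V

Looking into the second stage from A: R3 + R4 = 27.10 MΩ appears in parallel with R2.
R2 ‖ (R3+R4) = 2.958 MΩ.
V_A = 40.6 × 2.958/(50.3 + 2.958) = 2.255 V.
Then the unloaded second divider: V_B = V_A × R4/(R3+R4) = 2.255 × 0.5314 = 1.198 V.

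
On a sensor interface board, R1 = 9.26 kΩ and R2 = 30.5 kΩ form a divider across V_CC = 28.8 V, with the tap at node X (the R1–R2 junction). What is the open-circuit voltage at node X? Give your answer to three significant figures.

V_th ≈ 22.1 V

V_th is the unloaded tap voltage: V_CC · R2/(R1+R2) = 28.8 × 0.7671 = 22.09 V.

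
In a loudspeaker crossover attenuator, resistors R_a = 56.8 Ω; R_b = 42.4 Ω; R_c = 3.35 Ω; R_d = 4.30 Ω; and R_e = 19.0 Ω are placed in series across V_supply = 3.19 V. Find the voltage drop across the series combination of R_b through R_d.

ΣR = 56.8 + 42.4 + 3.35 + 4.30 + 19.0 = 125.8 Ω.
R_{R_b..R_d} = 42.4 + 3.35 + 4.30 = 50.05 Ω.
By the voltage-divider rule, V = 3.19 × 50.05/125.8 = 1.269 V.

V ≈ 1.27 V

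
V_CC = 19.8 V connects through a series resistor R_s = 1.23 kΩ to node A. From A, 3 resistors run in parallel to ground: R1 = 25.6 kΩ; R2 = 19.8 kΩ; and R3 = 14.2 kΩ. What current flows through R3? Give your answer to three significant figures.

Combine the parallel branches: R_p = (1/25.6 + 1/19.8 + 1/14.2)⁻¹ = 6.250 kΩ.
Node voltage V_A = V_CC · R_p/(R_s + R_p) = 19.8 × 0.8356 = 16.54 V.
I(R3) = V_A / R3 = 16.54/14.2 = 1.165 mA.

I ≈ 1.17 mA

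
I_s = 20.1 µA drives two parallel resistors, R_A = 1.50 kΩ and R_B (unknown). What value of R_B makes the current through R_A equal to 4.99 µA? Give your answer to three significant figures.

R_B ≈ 0.495 kΩ

In a two-way split, I_A/I_s = R_B/(R_A + R_B).
With f = 0.2483, R_B = R_A · f/(1−f) = 1.50 × 0.3302 = 0.4954 kΩ.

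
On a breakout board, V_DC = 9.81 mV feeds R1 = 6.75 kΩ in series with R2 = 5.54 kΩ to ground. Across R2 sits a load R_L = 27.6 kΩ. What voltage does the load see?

V_out ≈ 3.98 mV

The load sits in parallel with R2, giving an effective lower resistance R2' = R2·R_L/(R2+R_L) = 4.614 kΩ.
Now apply the divider: V_out = 9.81 × 0.4060 = 3.983 mV.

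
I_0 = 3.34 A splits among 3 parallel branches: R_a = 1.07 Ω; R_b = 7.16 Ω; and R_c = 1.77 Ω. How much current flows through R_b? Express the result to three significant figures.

Total conductance ΣG = 1/1.07 + 1/7.16 + 1/1.77 = 1.639 (units of 1/Ω).
By the current-divider rule, I = I_0 · G_k/ΣG = 3.34 × 0.08520 = 0.2846 A.

I ≈ 0.285 A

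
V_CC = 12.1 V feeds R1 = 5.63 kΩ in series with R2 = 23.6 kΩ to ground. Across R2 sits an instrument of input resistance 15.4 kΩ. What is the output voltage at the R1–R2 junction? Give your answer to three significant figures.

First combine the lower leg with the load: R2 ‖ R_L = 9.319 kΩ.
Now apply the divider: V_out = 12.1 × 0.6234 = 7.543 V.

V_out ≈ 7.54 V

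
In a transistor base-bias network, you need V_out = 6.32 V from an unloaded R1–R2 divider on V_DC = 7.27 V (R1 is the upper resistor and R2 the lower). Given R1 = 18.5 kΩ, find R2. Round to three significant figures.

R2 ≈ 123 kΩ

Required fraction k = V_out/V_DC = 0.8693.
R2 = R1 · 0.8693/(1 − 0.8693) = 123.1 kΩ.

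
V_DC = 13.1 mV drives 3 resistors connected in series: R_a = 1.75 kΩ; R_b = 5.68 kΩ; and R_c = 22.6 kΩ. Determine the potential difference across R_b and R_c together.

Total series resistance ΣR = 1.75 + 5.68 + 22.6 = 30.03 kΩ.
R_{R_b..R_c} = 5.68 + 22.6 = 28.28 kΩ.
V = V_DC · R/ΣR = 13.1 × 0.9417 = 12.34 mV.

V ≈ 12.3 mV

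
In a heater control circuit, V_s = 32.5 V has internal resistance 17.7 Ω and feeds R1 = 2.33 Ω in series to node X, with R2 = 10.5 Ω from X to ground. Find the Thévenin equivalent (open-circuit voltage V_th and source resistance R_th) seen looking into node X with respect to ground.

R1' = 17.7 + 2.33 = 20.03 Ω (source resistance + R1).
V_th is the unloaded tap voltage: V_s · R2/(R1'+R2) = 32.5 × 0.3439 = 11.18 V.
Zeroing V_s shorts the top of R1' to ground, so R_th = R1' ‖ R2 = 6.889 Ω.

V_th ≈ 11.2 V, R_th ≈ 6.89 Ω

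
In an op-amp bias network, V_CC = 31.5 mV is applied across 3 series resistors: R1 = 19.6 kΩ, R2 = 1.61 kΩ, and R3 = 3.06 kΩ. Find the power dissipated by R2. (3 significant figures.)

ΣR = 24.27 kΩ → I = 31.5/24.27 = 1.298 µA.
P = I²R = 1.685 × 1.61 = 2.712 nW.

P ≈ 2.71 nW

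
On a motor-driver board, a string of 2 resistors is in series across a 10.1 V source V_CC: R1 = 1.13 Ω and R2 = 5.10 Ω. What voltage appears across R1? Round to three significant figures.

Series total: ΣR = 1.13 + 5.10 = 6.230 Ω.
By the voltage-divider rule, V = 10.1 × 1.130/6.230 = 1.832 V.

V ≈ 1.83 V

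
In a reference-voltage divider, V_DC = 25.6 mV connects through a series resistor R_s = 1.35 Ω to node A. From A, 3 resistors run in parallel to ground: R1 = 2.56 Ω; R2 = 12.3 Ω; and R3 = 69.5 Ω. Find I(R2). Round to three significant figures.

Parallel bank: R_p = 1/(1/2.56 + 1/12.3 + 1/69.5) = 2.056 Ω.
Node voltage V_A = V_DC · R_p/(R_s + R_p) = 25.6 × 0.6037 = 15.45 mV.
I(R2) = V_A / R2 = 15.45/12.3 = 1.256 mA.
(Equivalently: I_total = 7.516 mA, then current-divider fraction G_k/ΣG = 0.1672.)

I ≈ 1.26 mA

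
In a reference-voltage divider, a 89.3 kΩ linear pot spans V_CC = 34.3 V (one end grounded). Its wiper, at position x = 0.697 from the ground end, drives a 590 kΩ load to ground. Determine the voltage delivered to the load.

Lower segment x·R_p = 62.24 kΩ; upper segment (1−x)·R_p = 27.06 kΩ.
R_L loads the lower segment: effective lower R = 56.30 kΩ.
Loaded-divider output: V_out = 34.3 × 0.6754 = 23.17 V.

V_out ≈ 23.2 V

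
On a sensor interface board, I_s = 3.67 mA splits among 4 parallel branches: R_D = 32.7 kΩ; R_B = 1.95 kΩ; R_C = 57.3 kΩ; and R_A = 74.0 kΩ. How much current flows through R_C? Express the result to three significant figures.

I ≈ 0.112 mA

Total conductance ΣG = 1/32.7 + 1/1.95 + 1/57.3 + 1/74.0 = 0.5744 (units of 1/kΩ).
By the current-divider rule, I = I_s · G_k/ΣG = 3.67 × 0.03038 = 0.1115 mA.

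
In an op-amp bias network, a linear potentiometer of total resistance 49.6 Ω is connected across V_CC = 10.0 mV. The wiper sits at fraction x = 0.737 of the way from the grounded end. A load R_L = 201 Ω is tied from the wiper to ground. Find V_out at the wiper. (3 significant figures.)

Lower segment x·R_p = 36.56 Ω; upper segment (1−x)·R_p = 13.04 Ω.
R_L loads the lower segment: effective lower R = 30.93 Ω.
V_out = 10.0 × 30.93/(13.04 + 30.93) = 7.034 mV.

V_out ≈ 7.03 mV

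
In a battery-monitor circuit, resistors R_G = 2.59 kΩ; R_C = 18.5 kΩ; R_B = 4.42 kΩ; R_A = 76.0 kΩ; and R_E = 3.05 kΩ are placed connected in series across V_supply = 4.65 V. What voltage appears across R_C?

ΣR = 2.59 + 18.5 + 4.42 + 76.0 + 3.05 = 104.6 kΩ.
By the voltage-divider rule, V = 4.65 × 18.50/104.6 = 0.8227 V.

V ≈ 0.823 V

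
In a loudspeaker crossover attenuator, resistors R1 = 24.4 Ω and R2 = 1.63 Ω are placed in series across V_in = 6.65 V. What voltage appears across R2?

Series total: ΣR = 24.4 + 1.63 = 26.03 Ω.
Voltage divider: V = V_in · (1.630 / 26.03) = 6.65 × 0.06262 = 0.4164 V.

V ≈ 0.416 V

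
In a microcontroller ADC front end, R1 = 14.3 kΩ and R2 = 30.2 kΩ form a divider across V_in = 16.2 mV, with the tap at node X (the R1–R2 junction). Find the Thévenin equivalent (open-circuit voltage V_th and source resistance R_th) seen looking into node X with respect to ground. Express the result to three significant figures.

With X open, the divider is unloaded: V_th = 16.2 × 30.2/44.50 = 10.99 mV.
Zeroing V_in shorts the top of R1 to ground, so R_th = R1 ‖ R2 = 9.705 kΩ.

V_th ≈ 11.0 mV, R_th ≈ 9.70 kΩ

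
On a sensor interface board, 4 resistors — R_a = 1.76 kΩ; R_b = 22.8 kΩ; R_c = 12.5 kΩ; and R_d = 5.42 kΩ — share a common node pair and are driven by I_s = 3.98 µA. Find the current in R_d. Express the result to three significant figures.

Total conductance ΣG = 1/1.76 + 1/22.8 + 1/12.5 + 1/5.42 = 0.8765 (units of 1/kΩ).
Current divider: I(R_d) = I_s · G_k/ΣG = 3.98 × (0.1845/0.8765) = 3.98 × 0.2105 = 0.8377 µA.

I ≈ 0.838 µA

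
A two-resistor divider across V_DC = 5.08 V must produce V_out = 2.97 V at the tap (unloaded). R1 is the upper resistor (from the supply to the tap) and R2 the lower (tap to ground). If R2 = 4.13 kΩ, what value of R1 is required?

V_out/V_DC = R2/(R1+R2) = 0.5846.
Rearranging, R1 = R2·(1−k)/k = 4.13 × 0.7104 = 2.934 kΩ.

R1 ≈ 2.93 kΩ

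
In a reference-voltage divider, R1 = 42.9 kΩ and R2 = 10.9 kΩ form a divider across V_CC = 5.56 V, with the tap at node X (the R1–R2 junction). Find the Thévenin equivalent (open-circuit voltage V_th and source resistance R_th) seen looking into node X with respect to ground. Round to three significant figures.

Open-circuit (no load on X): V_th = V_CC · R2/(R1 + R2) = 5.56 × 10.9/(42.90 + 10.9) = 1.126 V.
Zeroing V_CC shorts the top of R1 to ground, so R_th = R1 ‖ R2 = 8.692 kΩ.

V_th ≈ 1.13 V, R_th ≈ 8.69 kΩ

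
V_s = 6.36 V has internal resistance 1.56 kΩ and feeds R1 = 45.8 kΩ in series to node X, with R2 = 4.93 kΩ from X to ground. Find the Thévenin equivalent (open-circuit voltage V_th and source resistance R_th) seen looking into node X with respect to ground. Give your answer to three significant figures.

V_th ≈ 0.600 V, R_th ≈ 4.47 kΩ

R1' = 1.56 + 45.8 = 47.36 kΩ (source resistance + R1).
V_th is the unloaded tap voltage: V_s · R2/(R1'+R2) = 6.36 × 0.09428 = 0.5996 V.
With V_s suppressed (replaced by a short), R_th = R1' ‖ R2 = (47.36 × 4.93)/(47.36 + 4.93) = 4.465 kΩ.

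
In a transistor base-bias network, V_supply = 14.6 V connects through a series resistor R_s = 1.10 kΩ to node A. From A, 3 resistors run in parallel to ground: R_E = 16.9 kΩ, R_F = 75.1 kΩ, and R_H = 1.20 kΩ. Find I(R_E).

Combine the parallel branches: R_p = (1/16.9 + 1/75.1 + 1/1.20)⁻¹ = 1.104 kΩ.
Node voltage V_A = V_supply · R_p/(R_s + R_p) = 14.6 × 0.5009 = 7.313 V.
I(R_E) = V_A / R_E = 7.313/16.9 = 0.4327 mA.
(Check via current divider: I_total = 6.624 mA; share G_k/ΣG = 0.06532 → same result.)

I ≈ 0.433 mA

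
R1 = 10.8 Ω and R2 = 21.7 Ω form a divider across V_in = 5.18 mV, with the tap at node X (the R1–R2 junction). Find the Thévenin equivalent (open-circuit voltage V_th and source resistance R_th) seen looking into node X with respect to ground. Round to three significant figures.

V_th ≈ 3.46 mV, R_th ≈ 7.21 Ω

With X open, the divider is unloaded: V_th = 5.18 × 21.7/32.50 = 3.459 mV.
Zeroing V_in shorts the top of R1 to ground, so R_th = R1 ‖ R2 = 7.211 Ω.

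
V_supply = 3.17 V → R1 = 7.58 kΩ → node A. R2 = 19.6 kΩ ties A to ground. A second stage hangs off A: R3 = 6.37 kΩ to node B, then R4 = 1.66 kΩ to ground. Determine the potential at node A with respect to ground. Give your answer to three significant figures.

V_A ≈ 1.36 V

Node A sees R2 in parallel with the series input of stage 2, R3 + R4 = 8.030 kΩ.
R2 ‖ (R3+R4) = 5.696 kΩ.
V_A = 3.17 × 5.696/(7.58 + 5.696) = 1.360 V.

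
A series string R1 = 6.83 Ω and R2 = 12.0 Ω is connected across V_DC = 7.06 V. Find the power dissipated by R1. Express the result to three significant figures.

The common current is I = 7.06/18.83 = 0.3749 A.
V(R1) = I·R = 2.561 V; P = V·I = 2.561 × 0.3749 = 0.9601 W.

P ≈ 0.960 W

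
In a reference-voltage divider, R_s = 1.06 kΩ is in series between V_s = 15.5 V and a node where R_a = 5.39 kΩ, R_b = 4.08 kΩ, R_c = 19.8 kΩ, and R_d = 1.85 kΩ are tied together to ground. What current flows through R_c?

I ≈ 0.376 mA

Combine the parallel branches: R_p = (1/5.39 + 1/4.08 + 1/19.8 + 1/1.85)⁻¹ = 0.9788 kΩ.
Node voltage V_A = V_s · R_p/(R_s + R_p) = 15.5 × 0.4801 = 7.441 V.
Branch current I = V_A/R_c = 7.441/19.8 = 0.3758 mA.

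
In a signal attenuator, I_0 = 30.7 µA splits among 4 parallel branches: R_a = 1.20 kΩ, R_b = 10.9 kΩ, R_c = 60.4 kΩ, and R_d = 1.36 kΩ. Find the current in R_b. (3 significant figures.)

I ≈ 1.68 µA

Total conductance ΣG = 1/1.20 + 1/10.9 + 1/60.4 + 1/1.36 = 1.677 (units of 1/kΩ).
R_b takes the fraction G_k/ΣG = 0.09174/1.677 = 0.05471, so I = 30.7 × 0.05471 = 1.680 µA.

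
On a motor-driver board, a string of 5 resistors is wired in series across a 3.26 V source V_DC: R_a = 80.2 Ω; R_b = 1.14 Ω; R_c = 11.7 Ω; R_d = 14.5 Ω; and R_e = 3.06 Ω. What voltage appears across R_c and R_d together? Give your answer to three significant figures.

V ≈ 0.772 V

Total series resistance ΣR = 80.2 + 1.14 + 11.7 + 14.5 + 3.06 = 110.6 Ω.
R_{R_c..R_d} = 11.7 + 14.5 = 26.20 Ω.
Voltage divider: V = V_DC · (26.20 / 110.6) = 3.26 × 0.2369 = 0.7723 V.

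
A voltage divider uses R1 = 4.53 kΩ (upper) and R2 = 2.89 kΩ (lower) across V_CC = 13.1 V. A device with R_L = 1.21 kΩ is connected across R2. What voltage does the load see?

The load sits in parallel with R2, giving an effective lower resistance R2' = R2·R_L/(R2+R_L) = 0.8529 kΩ.
Voltage divider with the loaded lower leg: V_out = 13.1 × 0.8529/(4.53 + 0.8529) = 13.1 × 0.1584 = 2.076 V.

V_out ≈ 2.08 V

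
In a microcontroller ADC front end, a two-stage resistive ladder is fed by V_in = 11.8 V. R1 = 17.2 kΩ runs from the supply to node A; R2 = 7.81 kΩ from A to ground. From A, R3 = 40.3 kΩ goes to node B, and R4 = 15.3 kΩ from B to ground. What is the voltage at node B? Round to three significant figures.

The second stage (R3 + R4 = 55.60 kΩ) loads node A in parallel with R2.
R2 ‖ (R3+R4) = 6.848 kΩ.
V_A = 11.8 × 6.848/(17.2 + 6.848) = 3.360 V.
Then the unloaded second divider: V_B = V_A × R4/(R3+R4) = 3.360 × 0.2752 = 0.9247 V.

V_B ≈ 0.925 V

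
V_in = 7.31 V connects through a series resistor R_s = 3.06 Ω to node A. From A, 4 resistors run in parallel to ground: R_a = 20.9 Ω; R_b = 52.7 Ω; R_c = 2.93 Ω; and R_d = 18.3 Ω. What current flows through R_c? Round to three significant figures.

Parallel bank: R_p = 1/(1/20.9 + 1/52.7 + 1/2.93 + 1/18.3) = 2.161 Ω.
V_A = 7.31 × 2.161/5.221 = 3.026 V.
I(R_c) = V_A / R_c = 3.026/2.93 = 1.033 A.

I ≈ 1.03 A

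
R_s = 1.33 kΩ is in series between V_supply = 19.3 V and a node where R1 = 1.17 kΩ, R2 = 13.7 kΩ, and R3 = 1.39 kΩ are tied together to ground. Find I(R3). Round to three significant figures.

Parallel bank: R_p = 1/(1/1.17 + 1/13.7 + 1/1.39) = 0.6071 kΩ.
V_A by voltage divider: V_A = 19.3 × 0.6071/(1.33 + 0.6071) = 6.049 V.
I(R3) = V_A / R3 = 6.049/1.39 = 4.352 mA.
(Equivalently: I_total = 9.963 mA, then current-divider fraction G_k/ΣG = 0.4368.)

I ≈ 4.35 mA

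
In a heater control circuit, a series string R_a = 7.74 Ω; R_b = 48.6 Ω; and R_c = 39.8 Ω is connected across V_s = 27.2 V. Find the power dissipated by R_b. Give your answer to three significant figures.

Series current I = V_s/ΣR = 27.2/96.14 = 0.2829 A.
V(R_b) = I·R = 13.75 V; P = V·I = 13.75 × 0.2829 = 3.890 W.

P ≈ 3.89 W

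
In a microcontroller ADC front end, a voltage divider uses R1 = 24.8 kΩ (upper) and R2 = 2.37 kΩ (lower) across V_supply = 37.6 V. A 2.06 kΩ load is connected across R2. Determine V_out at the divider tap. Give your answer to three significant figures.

V_out ≈ 1.60 V

First combine the lower leg with the load: R2 ‖ R_L = 1.102 kΩ.
Then V_out = V_supply · R2'/(R1 + R2') = 37.6 × 1.102/25.90 = 1.600 V.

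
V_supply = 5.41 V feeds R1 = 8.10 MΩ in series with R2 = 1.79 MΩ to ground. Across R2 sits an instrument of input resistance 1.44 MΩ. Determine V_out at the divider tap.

V_out ≈ 0.485 V

First combine the lower leg with the load: R2 ‖ R_L = 0.7980 MΩ.
Then V_out = V_supply · R2'/(R1 + R2') = 5.41 × 0.7980/8.898 = 0.4852 V.
(Unloaded it would be 0.979 V; the load pulls it down.)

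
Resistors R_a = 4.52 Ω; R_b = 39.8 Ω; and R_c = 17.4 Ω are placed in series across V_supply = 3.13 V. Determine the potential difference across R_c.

V ≈ 0.882 V

Series total: ΣR = 4.52 + 39.8 + 17.4 = 61.72 Ω.
Voltage divider: V = V_supply · (17.40 / 61.72) = 3.13 × 0.2819 = 0.8824 V.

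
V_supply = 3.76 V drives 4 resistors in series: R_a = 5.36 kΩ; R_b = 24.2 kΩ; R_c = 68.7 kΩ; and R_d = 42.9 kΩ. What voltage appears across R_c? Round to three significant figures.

V ≈ 1.83 V

Series total: ΣR = 5.36 + 24.2 + 68.7 + 42.9 = 141.2 kΩ.
Voltage divider: V = V_supply · (68.70 / 141.2) = 3.76 × 0.4867 = 1.830 V.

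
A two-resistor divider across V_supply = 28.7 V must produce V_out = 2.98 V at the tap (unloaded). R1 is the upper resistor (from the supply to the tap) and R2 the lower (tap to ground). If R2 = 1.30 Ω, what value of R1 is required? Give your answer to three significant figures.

R1 ≈ 11.2 Ω

The divider ratio is R2/(R1+R2) = 2.98/28.7 = 0.1038.
Rearranging, R1 = R2·(1−k)/k = 1.30 × 8.631 = 11.22 Ω.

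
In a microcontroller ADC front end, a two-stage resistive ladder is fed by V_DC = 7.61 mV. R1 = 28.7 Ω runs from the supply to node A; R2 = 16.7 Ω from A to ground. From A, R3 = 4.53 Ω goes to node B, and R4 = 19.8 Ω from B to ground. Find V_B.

Node A sees R2 in parallel with the series input of stage 2, R3 + R4 = 24.33 Ω.
R2 ‖ (R3+R4) = 9.903 Ω.
So V_A = 7.61 × 0.2565 = 1.952 mV.
V_B = V_A × 0.8138 = 1.589 mV.

V_B ≈ 1.59 mV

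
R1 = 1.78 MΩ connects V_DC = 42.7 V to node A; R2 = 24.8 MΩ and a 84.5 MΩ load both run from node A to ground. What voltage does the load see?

V_out ≈ 39.1 V

R2 ‖ R_L = (24.8 × 84.5)/(24.8 + 84.5) = 19.17 MΩ.
Then V_out = V_DC · R2'/(R1 + R2') = 42.7 × 19.17/20.95 = 39.07 V.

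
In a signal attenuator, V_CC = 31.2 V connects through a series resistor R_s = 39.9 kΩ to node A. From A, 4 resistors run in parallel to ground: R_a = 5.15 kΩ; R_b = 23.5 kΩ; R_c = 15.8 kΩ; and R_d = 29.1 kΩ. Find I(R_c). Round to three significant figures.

I ≈ 0.138 mA

Parallel bank: R_p = 1/(1/5.15 + 1/23.5 + 1/15.8 + 1/29.1) = 2.991 kΩ.
V_A by voltage divider: V_A = 31.2 × 2.991/(39.9 + 2.991) = 2.175 V.
Branch current I = V_A/R_c = 2.175/15.8 = 0.1377 mA.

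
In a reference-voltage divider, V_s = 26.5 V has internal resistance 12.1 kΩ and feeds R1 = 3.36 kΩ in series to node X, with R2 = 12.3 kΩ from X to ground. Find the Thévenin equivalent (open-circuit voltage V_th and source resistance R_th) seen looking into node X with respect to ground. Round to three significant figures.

R1' = 12.1 + 3.36 = 15.46 kΩ (source resistance + R1).
V_th is the unloaded tap voltage: V_s · R2/(R1'+R2) = 26.5 × 0.4431 = 11.74 V.
Zeroing V_s shorts the top of R1' to ground, so R_th = R1' ‖ R2 = 6.850 kΩ.

V_th ≈ 11.7 V, R_th ≈ 6.85 kΩ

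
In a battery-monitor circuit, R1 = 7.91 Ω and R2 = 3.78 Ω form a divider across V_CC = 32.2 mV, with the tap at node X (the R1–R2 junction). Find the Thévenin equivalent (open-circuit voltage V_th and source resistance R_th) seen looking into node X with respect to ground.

With X open, the divider is unloaded: V_th = 32.2 × 3.78/11.69 = 10.41 mV.
Zeroing V_CC shorts the top of R1 to ground, so R_th = R1 ‖ R2 = 2.558 Ω.

V_th ≈ 10.4 mV, R_th ≈ 2.56 Ω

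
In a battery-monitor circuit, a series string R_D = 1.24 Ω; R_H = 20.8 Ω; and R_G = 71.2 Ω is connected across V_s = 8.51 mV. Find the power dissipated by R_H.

ΣR = 93.24 Ω → I = 8.51/93.24 = 0.09127 mA.
P = I²R = 0.008330 × 20.8 = 0.1733 µW.

P ≈ 0.173 µW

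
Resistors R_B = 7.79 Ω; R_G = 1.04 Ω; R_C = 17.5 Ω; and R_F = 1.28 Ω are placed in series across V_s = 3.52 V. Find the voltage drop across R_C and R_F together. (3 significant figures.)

Series total: ΣR = 7.79 + 1.04 + 17.5 + 1.28 = 27.61 Ω.
R_{R_C..R_F} = 17.5 + 1.28 = 18.78 Ω.
By the voltage-divider rule, V = 3.52 × 18.78/27.61 = 2.394 V.

V ≈ 2.39 V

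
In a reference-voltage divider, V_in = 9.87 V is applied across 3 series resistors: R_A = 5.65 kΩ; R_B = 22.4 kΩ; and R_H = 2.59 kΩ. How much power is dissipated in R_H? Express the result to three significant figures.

The common current is I = 9.87/30.64 = 0.3221 mA.
P(R_H) = I²·R_H = (0.3221)² × 2.59 = 0.2688 mW.

P ≈ 0.269 mW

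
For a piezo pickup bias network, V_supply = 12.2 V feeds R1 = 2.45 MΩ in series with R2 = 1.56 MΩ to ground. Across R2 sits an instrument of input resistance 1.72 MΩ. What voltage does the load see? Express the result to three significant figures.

R2 ‖ R_L = (1.56 × 1.72)/(1.56 + 1.72) = 0.8180 MΩ.
Now apply the divider: V_out = 12.2 × 0.2503 = 3.054 V.
(Unloaded it would be 4.75 V; the load pulls it down.)

V_out ≈ 3.05 V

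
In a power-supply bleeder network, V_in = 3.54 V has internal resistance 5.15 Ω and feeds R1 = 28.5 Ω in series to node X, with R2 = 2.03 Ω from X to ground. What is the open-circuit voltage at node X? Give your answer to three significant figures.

V_th ≈ 0.201 V

R1' = 5.15 + 28.5 = 33.65 Ω (source resistance + R1).
Open-circuit (no load on X): V_th = V_in · R2/(R1' + R2) = 3.54 × 2.03/(33.65 + 2.03) = 0.2014 V.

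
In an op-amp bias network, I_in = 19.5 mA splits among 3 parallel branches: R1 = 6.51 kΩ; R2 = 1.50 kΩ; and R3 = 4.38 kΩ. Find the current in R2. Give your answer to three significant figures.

I ≈ 12.4 mA

ΣG = 1/6.51 + 1/1.50 + 1/4.38 = 1.049.
Current divider: I(R2) = I_in · G_k/ΣG = 19.5 × (0.6667/1.049) = 19.5 × 0.6358 = 12.40 mA.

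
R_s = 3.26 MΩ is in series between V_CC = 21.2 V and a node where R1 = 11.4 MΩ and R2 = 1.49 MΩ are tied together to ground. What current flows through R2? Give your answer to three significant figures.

I ≈ 4.10 µA

Parallel bank: R_p = 1/(1/11.4 + 1/1.49) = 1.318 MΩ.
V_A = 21.2 × 1.318/4.578 = 6.103 V.
I(R2) = V_A / R2 = 6.103/1.49 = 4.096 µA.
(Check via current divider: I_total = 4.631 µA; share G_k/ΣG = 0.8844 → same result.)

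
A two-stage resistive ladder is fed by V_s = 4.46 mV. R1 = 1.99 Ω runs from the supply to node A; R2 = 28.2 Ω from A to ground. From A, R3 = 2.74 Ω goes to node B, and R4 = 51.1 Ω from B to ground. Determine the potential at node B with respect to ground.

Looking into the second stage from A: R3 + R4 = 53.84 Ω appears in parallel with R2.
Effective lower resistance at A: R2 ‖ 53.84 = 18.51 Ω.
First divider: V_A = V_s · 18.51/(1.99 + 18.51) = 4.027 mV.
Stage 2 is unloaded, so V_B = V_A · R4/(R3+R4) = 4.027 × 51.1/53.84 = 3.822 mV.

V_B ≈ 3.82 mV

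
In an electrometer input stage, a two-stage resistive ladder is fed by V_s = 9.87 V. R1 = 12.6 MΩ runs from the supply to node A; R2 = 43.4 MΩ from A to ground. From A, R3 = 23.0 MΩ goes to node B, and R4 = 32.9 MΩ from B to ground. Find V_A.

Looking into the second stage from A: R3 + R4 = 55.90 MΩ appears in parallel with R2.
R2 ‖ (R3+R4) = 24.43 MΩ.
V_A = 9.87 × 24.43/(12.6 + 24.43) = 6.512 V.

V_A ≈ 6.51 V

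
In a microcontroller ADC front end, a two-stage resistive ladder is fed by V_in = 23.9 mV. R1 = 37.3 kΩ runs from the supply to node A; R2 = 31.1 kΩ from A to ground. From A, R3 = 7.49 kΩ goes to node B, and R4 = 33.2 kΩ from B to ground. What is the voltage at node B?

The second stage (R3 + R4 = 40.69 kΩ) loads node A in parallel with R2.
Effective lower resistance at A: R2 ‖ 40.69 = 17.63 kΩ.
V_A = 23.9 × 17.63/(37.3 + 17.63) = 7.670 mV.
Then the unloaded second divider: V_B = V_A × R4/(R3+R4) = 7.670 × 0.8159 = 6.258 mV.

V_B ≈ 6.26 mV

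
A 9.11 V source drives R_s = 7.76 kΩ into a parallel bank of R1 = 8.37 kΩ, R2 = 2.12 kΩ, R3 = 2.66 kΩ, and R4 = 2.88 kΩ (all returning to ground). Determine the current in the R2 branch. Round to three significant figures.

I ≈ 0.384 mA

Combine the parallel branches: R_p = (1/8.37 + 1/2.12 + 1/2.66 + 1/2.88)⁻¹ = 0.7608 kΩ.
V_A = 9.11 × 0.7608/8.521 = 0.8134 V.
I(R2) = V_A / R2 = 0.8134/2.12 = 0.3837 mA.
(Equivalently: I_total = 1.069 mA, then current-divider fraction G_k/ΣG = 0.3589.)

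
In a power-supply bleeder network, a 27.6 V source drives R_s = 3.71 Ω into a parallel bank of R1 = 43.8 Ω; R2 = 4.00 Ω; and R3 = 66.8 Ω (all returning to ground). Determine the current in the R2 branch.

Combine the parallel branches: R_p = (1/43.8 + 1/4.00 + 1/66.8)⁻¹ = 3.475 Ω.
V_A = 27.6 × 3.475/7.185 = 13.35 V.
I(R2) = V_A / R2 = 13.35/4.00 = 3.337 A.
(Check via current divider: I_total = 3.842 A; share G_k/ΣG = 0.8687 → same result.)

I ≈ 3.34 A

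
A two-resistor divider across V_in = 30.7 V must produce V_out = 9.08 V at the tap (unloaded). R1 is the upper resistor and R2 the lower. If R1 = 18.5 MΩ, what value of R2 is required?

Required fraction k = V_out/V_in = 0.2958.
Rearranging, R2 = R1·k/(1−k) = 18.5 × 0.4200 = 7.770 MΩ.

R2 ≈ 7.77 MΩ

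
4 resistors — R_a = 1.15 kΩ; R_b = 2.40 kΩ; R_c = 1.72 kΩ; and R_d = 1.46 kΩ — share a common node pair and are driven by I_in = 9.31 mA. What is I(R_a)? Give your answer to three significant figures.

ΣG = 1/1.15 + 1/2.40 + 1/1.72 + 1/1.46 = 2.553.
R_a takes the fraction G_k/ΣG = 0.8696/2.553 = 0.3407, so I = 9.31 × 0.3407 = 3.172 mA.

I ≈ 3.17 mA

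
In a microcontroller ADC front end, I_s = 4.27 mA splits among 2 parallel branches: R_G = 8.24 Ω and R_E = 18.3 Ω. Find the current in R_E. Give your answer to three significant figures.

With just two branches, the current splits inversely with resistance.
I(R_E) = 4.27 × 8.24/(8.24 + 18.3) = 4.27 × 0.3105 = 1.326 mA.

I ≈ 1.33 mA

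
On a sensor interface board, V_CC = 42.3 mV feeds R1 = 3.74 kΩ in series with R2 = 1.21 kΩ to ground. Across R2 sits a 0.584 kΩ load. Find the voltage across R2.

First combine the lower leg with the load: R2 ‖ R_L = 0.3939 kΩ.
Voltage divider with the loaded lower leg: V_out = 42.3 × 0.3939/(3.74 + 0.3939) = 42.3 × 0.09528 = 4.030 mV.

V_out ≈ 4.03 mV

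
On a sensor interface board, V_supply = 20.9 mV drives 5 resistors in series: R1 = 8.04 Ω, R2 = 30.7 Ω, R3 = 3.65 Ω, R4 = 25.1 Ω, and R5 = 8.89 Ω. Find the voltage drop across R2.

Series total: ΣR = 8.04 + 30.7 + 3.65 + 25.1 + 8.89 = 76.38 Ω.
By the voltage-divider rule, V = 20.9 × 30.70/76.38 = 8.400 mV.

V ≈ 8.40 mV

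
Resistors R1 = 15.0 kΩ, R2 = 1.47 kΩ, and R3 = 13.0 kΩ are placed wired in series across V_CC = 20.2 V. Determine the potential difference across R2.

V ≈ 1.01 V

Series total: ΣR = 15.0 + 1.47 + 13.0 = 29.47 kΩ.
V = V_CC · R/ΣR = 20.2 × 0.04988 = 1.008 V.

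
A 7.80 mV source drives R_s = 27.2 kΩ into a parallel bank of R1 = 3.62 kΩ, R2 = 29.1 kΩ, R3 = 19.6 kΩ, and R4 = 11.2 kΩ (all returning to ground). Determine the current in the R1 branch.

Equivalent of the parallel group: R_p = 2.218 kΩ.
Node voltage V_A = V_DC · R_p/(R_s + R_p) = 7.80 × 0.07539 = 0.5880 mV.
I(R1) = V_A / R1 = 0.5880/3.62 = 0.1624 µA.

I ≈ 0.162 µA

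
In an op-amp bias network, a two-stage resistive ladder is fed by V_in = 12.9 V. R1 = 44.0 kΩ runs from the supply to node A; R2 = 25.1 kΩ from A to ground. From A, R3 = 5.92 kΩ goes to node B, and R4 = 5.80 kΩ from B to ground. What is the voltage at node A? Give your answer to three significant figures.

V_A ≈ 1.98 V

The second stage (R3 + R4 = 11.72 kΩ) loads node A in parallel with R2.
Effective lower resistance at A: R2 ‖ 11.72 = 7.989 kΩ.
So V_A = 12.9 × 0.1537 = 1.982 V.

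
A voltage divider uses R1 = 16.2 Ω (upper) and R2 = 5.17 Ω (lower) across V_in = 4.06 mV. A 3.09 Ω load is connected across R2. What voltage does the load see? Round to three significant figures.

V_out ≈ 0.433 mV

First combine the lower leg with the load: R2 ‖ R_L = 1.934 Ω.
Voltage divider with the loaded lower leg: V_out = 4.06 × 1.934/(16.2 + 1.934) = 4.06 × 0.1067 = 0.4330 mV.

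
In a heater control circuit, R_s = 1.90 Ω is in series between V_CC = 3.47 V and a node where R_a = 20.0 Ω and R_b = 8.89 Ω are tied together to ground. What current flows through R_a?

Combine the parallel branches: R_p = (1/20.0 + 1/8.89)⁻¹ = 6.154 Ω.
V_A by voltage divider: V_A = 3.47 × 6.154/(1.90 + 6.154) = 2.651 V.
Branch current I = V_A/R_a = 2.651/20.0 = 0.1326 A.

I ≈ 0.133 A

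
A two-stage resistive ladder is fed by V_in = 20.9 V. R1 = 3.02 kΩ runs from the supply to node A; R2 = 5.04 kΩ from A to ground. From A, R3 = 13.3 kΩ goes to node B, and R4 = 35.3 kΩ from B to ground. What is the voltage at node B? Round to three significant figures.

V_B ≈ 9.14 V

Looking into the second stage from A: R3 + R4 = 48.60 kΩ appears in parallel with R2.
Effective lower resistance at A: R2 ‖ 48.60 = 4.566 kΩ.
V_A = 20.9 × 4.566/(3.02 + 4.566) = 12.58 V.
V_B = V_A × 0.7263 = 9.137 V.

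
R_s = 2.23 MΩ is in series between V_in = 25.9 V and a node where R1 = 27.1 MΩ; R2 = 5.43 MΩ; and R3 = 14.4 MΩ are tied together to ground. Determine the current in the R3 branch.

Parallel bank: R_p = 1/(1/27.1 + 1/5.43 + 1/14.4) = 3.442 MΩ.
Node voltage V_A = V_in · R_p/(R_s + R_p) = 25.9 × 0.6069 = 15.72 V.
I(R3) = V_A / R3 = 15.72/14.4 = 1.092 µA.
(Check via current divider: I_total = 4.566 µA; share G_k/ΣG = 0.2390 → same result.)

I ≈ 1.09 µA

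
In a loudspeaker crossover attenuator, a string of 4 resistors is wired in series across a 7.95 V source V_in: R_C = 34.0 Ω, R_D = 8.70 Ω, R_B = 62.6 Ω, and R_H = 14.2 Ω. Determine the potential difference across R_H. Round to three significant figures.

Series total: ΣR = 34.0 + 8.70 + 62.6 + 14.2 = 119.5 Ω.
V = V_in · R/ΣR = 7.95 × 0.1188 = 0.9447 V.

V ≈ 0.945 V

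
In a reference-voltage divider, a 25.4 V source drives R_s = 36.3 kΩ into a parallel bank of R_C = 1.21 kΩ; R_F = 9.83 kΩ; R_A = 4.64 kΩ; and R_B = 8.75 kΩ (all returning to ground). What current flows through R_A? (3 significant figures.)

Combine the parallel branches: R_p = (1/1.21 + 1/9.83 + 1/4.64 + 1/8.75)⁻¹ = 0.7949 kΩ.
Node voltage V_A = V_CC · R_p/(R_s + R_p) = 25.4 × 0.02143 = 0.5443 V.
Branch current I = V_A/R_A = 0.5443/4.64 = 0.1173 mA.

I ≈ 0.117 mA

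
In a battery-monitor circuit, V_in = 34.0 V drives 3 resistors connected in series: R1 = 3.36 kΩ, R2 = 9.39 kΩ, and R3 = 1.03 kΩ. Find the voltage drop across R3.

V ≈ 2.54 V

Total series resistance ΣR = 3.36 + 9.39 + 1.03 = 13.78 kΩ.
Voltage divider: V = V_in · (1.030 / 13.78) = 34.0 × 0.07475 = 2.541 V.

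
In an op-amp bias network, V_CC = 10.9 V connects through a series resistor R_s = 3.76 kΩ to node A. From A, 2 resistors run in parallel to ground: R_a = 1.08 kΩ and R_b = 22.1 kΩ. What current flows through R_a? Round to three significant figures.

Parallel bank: R_p = 1/(1/1.08 + 1/22.1) = 1.030 kΩ.
V_A by voltage divider: V_A = 10.9 × 1.030/(3.76 + 1.030) = 2.343 V.
I(R_a) = V_A / R_a = 2.343/1.08 = 2.170 mA.
(Check via current divider: I_total = 2.276 mA; share G_k/ΣG = 0.9534 → same result.)

I ≈ 2.17 mA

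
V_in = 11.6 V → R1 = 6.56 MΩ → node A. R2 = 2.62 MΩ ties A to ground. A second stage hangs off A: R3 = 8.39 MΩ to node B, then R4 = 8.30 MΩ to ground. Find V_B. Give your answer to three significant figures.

Looking into the second stage from A: R3 + R4 = 16.69 MΩ appears in parallel with R2.
Effective lower resistance at A: R2 ‖ 16.69 = 2.265 MΩ.
First divider: V_A = V_in · 2.265/(6.56 + 2.265) = 2.977 V.
V_B = V_A × 0.4973 = 1.480 V.

V_B ≈ 1.48 V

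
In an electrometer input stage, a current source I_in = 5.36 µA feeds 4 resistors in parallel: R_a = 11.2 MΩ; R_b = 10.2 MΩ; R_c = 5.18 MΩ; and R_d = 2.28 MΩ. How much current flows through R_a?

I ≈ 0.584 µA

ΣG = 1/11.2 + 1/10.2 + 1/5.18 + 1/2.28 = 0.8190.
By the current-divider rule, I = I_in · G_k/ΣG = 5.36 × 0.1090 = 0.5844 µA.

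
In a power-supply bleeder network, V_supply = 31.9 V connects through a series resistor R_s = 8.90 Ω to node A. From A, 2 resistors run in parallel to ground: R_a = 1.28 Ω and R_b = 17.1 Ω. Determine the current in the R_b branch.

I ≈ 0.220 A

Combine the parallel branches: R_p = (1/1.28 + 1/17.1)⁻¹ = 1.191 Ω.
Node voltage V_A = V_supply · R_p/(R_s + R_p) = 31.9 × 0.1180 = 3.765 V.
Branch current I = V_A/R_b = 3.765/17.1 = 0.2202 A.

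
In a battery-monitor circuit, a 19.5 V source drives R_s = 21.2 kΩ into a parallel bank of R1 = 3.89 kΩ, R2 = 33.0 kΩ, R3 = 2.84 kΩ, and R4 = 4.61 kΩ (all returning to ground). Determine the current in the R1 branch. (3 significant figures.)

I ≈ 0.262 mA

Equivalent of the parallel group: R_p = 1.168 kΩ.
V_A by voltage divider: V_A = 19.5 × 1.168/(21.2 + 1.168) = 1.018 V.
I(R1) = V_A / R1 = 1.018/3.89 = 0.2617 mA.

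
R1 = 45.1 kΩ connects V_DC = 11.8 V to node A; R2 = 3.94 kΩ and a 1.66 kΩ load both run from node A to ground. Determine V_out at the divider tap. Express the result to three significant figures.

The load sits in parallel with R2, giving an effective lower resistance R2' = R2·R_L/(R2+R_L) = 1.168 kΩ.
Voltage divider with the loaded lower leg: V_out = 11.8 × 1.168/(45.1 + 1.168) = 11.8 × 0.02524 = 0.2979 V.
(Unloaded it would be 0.948 V; the load pulls it down.)

V_out ≈ 0.298 V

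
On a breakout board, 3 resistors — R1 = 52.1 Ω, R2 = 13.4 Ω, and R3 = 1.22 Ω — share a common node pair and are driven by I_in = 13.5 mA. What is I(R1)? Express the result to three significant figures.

Total conductance ΣG = 1/52.1 + 1/13.4 + 1/1.22 = 0.9135 (units of 1/Ω).
By the current-divider rule, I = I_in · G_k/ΣG = 13.5 × 0.02101 = 0.2837 mA.

I ≈ 0.284 mA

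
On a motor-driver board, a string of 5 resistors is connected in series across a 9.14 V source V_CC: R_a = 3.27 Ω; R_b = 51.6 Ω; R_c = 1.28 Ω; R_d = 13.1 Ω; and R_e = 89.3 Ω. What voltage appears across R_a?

Series total: ΣR = 3.27 + 51.6 + 1.28 + 13.1 + 89.3 = 158.6 Ω.
Voltage divider: V = V_CC · (3.270 / 158.6) = 9.14 × 0.02062 = 0.1885 V.

V ≈ 0.189 V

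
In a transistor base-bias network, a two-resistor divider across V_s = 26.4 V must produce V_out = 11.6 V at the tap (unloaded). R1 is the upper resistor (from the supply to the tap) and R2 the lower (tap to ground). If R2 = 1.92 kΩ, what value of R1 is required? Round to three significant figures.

R1 ≈ 2.45 kΩ

Required fraction k = V_out/V_s = 0.4394.
R1 = R2·(1/k − 1) = 1.92 × 1.276 = 2.450 kΩ.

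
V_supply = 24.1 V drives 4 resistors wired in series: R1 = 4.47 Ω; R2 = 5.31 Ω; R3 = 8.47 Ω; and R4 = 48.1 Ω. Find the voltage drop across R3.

Series total: ΣR = 4.47 + 5.31 + 8.47 + 48.1 = 66.35 Ω.
V = V_supply · R/ΣR = 24.1 × 0.1277 = 3.077 V.

V ≈ 3.08 V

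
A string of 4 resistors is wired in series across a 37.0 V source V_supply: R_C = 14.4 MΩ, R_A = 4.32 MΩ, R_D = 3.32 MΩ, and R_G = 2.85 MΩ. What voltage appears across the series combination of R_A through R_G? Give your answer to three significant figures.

Total series resistance ΣR = 14.4 + 4.32 + 3.32 + 2.85 = 24.89 MΩ.
R_{R_A..R_G} = 4.32 + 3.32 + 2.85 = 10.49 MΩ.
V = V_supply · R/ΣR = 37.0 × 0.4215 = 15.59 V.

V ≈ 15.6 V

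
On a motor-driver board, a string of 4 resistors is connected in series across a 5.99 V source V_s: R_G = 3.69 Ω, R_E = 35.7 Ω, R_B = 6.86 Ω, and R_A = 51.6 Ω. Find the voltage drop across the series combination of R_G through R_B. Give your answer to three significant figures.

V ≈ 2.83 V

Total series resistance ΣR = 3.69 + 35.7 + 6.86 + 51.6 = 97.85 Ω.
R_{R_G..R_B} = 3.69 + 35.7 + 6.86 = 46.25 Ω.
V = V_s · R/ΣR = 5.99 × 0.4727 = 2.831 V.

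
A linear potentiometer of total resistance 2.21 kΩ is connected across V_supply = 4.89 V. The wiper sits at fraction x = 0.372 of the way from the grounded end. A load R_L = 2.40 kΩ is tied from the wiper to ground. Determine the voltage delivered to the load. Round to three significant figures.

Lower segment x·R_p = 0.8221 kΩ; upper segment (1−x)·R_p = 1.388 kΩ.
(x·R_p) ‖ R_L = 0.6124 kΩ.
Loaded-divider output: V_out = 4.89 × 0.3061 = 1.497 V.

V_out ≈ 1.50 V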